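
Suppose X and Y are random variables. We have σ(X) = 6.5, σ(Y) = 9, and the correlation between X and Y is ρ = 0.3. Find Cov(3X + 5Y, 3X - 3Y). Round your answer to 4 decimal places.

Var(X) = (6.5)² = 42.25;  Var(Y) = (9)² = 81
Cov(X,Y) = ρ·σ(X)·σ(Y) = 0.3·6.5·9 = 17.55
Cov(3X + 5Y, 3X - 3Y) = (3)(3)Var(X) + (5)(-3)Var(Y) + [(3)(-3) + (5)(3)]Cov(X,Y)
= 9·42.25 + -15·81 + 6·17.55 = -729.45

-729.4500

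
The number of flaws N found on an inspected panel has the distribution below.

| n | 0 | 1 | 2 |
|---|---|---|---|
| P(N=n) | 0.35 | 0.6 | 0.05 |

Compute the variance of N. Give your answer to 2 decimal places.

E[N] = (0)(0.35) + (1)(0.6) + (2)(0.05) = 0.7
E[N²] = (0)²(0.35) + (1)²(0.6) + (2)²(0.05) = 0.8
var(N) = E[N²] − (E[N])² = 0.8 − (0.7)² = 0.31

0.31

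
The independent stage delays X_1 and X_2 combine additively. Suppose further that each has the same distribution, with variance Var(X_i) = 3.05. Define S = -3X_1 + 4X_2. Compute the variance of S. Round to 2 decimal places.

By independence, Var(S) = (-3)²Var(X_1) + (4)²Var(X_2)
= (-3)²·3.05 + (4)²·3.05 = 76.25

76.25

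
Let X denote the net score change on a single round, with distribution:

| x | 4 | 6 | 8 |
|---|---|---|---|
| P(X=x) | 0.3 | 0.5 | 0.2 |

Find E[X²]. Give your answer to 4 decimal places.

E[X²] = (4)²(0.3) + (6)²(0.5) + (8)²(0.2) = 35.6

35.6000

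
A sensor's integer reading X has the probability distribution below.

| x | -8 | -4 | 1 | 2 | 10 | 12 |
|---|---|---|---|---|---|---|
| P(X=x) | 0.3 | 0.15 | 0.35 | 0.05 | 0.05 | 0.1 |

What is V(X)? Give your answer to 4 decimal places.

E[X] = (-8)(0.3) + (-4)(0.15) + (1)(0.35) + (2)(0.05) + (10)(0.05) + (12)(0.1) = -0.85
E[X²] = (-8)²(0.3) + (-4)²(0.15) + (1)²(0.35) + (2)²(0.05) + (10)²(0.05) + (12)²(0.1) = 41.55
V(X) = E[X²] − (E[X])² = 41.55 − (-0.85)² = 40.8275

40.8275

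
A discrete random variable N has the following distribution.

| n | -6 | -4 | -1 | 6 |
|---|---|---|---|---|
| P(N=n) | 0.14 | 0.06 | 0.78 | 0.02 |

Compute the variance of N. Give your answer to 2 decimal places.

E[N] = (-6)(0.14) + (-4)(0.06) + (-1)(0.78) + (6)(0.02) = -1.74
E[N²] = (-6)²(0.14) + (-4)²(0.06) + (-1)²(0.78) + (6)²(0.02) = 7.5
V(N) = E[N²] − (E[N])² = 7.5 − (-1.74)² = 4.4724

4.47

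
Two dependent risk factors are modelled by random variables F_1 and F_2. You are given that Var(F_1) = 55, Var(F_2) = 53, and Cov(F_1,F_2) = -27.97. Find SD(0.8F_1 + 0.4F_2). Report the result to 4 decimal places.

Var(0.8F_1 + 0.4F_2) = (0.8)²·Var(F_1) + (0.4)²·Var(F_2) + 2·(0.8)·(0.4)·Cov(F_1,F_2)
= 0.64·55 + 0.16·53 + 0.64·-27.97 = 25.7792
SD(0.8F_1 + 0.4F_2) = √25.7792 ≈ 5.0773

5.0773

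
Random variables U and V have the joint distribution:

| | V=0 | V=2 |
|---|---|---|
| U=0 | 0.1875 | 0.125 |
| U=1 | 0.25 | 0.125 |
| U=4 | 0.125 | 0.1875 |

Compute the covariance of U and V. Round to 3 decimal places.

0.328

E[U] = 1.625,  E[V] = 0.875
E[UV] = 1.75
Cov(U,V) = E[UV] − E[U]E[V] = 1.75 − (1.625)(0.875) = 0.328125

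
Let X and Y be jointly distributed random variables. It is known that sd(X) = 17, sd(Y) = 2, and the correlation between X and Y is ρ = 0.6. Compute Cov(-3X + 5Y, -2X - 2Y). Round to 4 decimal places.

1612.4000

Var(X) = (17)² = 289;  Var(Y) = (2)² = 4
Cov(X,Y) = ρ·sd(X)·sd(Y) = 0.6·17·2 = 20.4
Cov(-3X + 5Y, -2X - 2Y) = (-3)(-2)Var(X) + (5)(-2)Var(Y) + [(-3)(-2) + (5)(-2)]Cov(X,Y)
= 6·289 + -10·4 + -4·20.4 = 1612.4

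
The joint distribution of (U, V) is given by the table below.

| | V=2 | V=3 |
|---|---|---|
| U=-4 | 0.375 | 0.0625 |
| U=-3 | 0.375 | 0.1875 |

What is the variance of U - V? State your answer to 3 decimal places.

E[U] = -3.4375,  E[V] = 2.25,  E[UV] = -7.6875
Var(U) = 12.0625 − (-3.4375)² = 0.24609375;  Var(V) = 5.25 − (2.25)² = 0.1875
Cov(U,V) = -7.6875 − (-3.4375)(2.25) = 0.046875
Var(U - V) = (1)²·0.24609375 + (-1)²·0.1875 + 2·(1)·(-1)·0.046875 = 0.33984375

0.340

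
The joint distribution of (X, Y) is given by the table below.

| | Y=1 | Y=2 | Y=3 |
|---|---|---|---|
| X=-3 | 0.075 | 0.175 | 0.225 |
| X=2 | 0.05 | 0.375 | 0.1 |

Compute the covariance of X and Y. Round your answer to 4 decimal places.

E[X] = -0.375,  E[Y] = 2.2
E[XY] = -1.1
cov(X,Y) = E[XY] − E[X]E[Y] = -1.1 − (-0.375)(2.2) = -0.275

-0.2750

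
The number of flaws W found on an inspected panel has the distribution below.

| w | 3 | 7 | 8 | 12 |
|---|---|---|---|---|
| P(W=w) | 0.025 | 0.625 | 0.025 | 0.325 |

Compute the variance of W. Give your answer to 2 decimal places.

E[W] = (3)(0.025) + (7)(0.625) + (8)(0.025) + (12)(0.325) = 8.55
E[W²] = (3)²(0.025) + (7)²(0.625) + (8)²(0.025) + (12)²(0.325) = 79.25
Var(W) = E[W²] − (E[W])² = 79.25 − (8.55)² = 6.1475

6.15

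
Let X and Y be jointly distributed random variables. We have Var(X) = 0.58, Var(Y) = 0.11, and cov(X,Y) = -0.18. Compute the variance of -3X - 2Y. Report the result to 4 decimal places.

Var(-3X - 2Y) = (-3)²·Var(X) + (-2)²·Var(Y) + 2·(-3)·(-2)·cov(X,Y)
= 9·0.58 + 4·0.11 + 12·-0.18 = 3.5

3.5000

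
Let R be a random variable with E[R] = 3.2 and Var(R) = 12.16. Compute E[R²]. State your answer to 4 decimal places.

22.4000

E[R²] = Var(R) + (E[R])² = 12.16 + (3.2)² = 22.4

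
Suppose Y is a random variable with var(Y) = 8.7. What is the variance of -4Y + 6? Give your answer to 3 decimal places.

var(-4Y + 6) = (-4)²·var(Y) = 16·8.7 = 139.2

139.200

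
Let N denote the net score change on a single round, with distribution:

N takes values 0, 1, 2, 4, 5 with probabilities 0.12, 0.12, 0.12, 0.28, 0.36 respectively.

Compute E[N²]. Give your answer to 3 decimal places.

14.080

E[N²] = (0)²(0.12) + (1)²(0.12) + (2)²(0.12) + (4)²(0.28) + (5)²(0.36) = 14.08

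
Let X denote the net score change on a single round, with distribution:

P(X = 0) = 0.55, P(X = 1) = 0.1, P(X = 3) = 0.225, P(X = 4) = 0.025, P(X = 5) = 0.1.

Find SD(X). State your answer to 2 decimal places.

E[X] = (0)(0.55) + (1)(0.1) + (3)(0.225) + (4)(0.025) + (5)(0.1) = 1.375
E[X²] = (0)²(0.55) + (1)²(0.1) + (3)²(0.225) + (4)²(0.025) + (5)²(0.1) = 5.025
V(X) = E[X²] − (E[X])² = 5.025 − (1.375)² = 3.134375
SD(X) = √3.134375 ≈ 1.77

1.77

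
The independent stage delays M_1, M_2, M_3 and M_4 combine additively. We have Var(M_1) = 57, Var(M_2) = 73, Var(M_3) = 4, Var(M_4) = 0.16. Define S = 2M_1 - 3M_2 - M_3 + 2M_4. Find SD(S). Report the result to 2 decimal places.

By independence, Var(S) = (2)²Var(M_1) + (-3)²Var(M_2) + (-1)²Var(M_3) + (2)²Var(M_4)
= (2)²·57 + (-3)²·73 + (-1)²·4 + (2)²·0.16 = 889.64
SD(S) = √889.64 ≈ 29.83

29.83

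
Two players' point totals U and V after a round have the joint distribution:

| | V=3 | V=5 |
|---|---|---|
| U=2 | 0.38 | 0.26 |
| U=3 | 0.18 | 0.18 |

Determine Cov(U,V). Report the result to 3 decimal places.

0.043

E[U] = 2.36,  E[V] = 3.88
E[UV] = 9.2
Cov(U,V) = E[UV] − E[U]E[V] = 9.2 − (2.36)(3.88) = 0.0432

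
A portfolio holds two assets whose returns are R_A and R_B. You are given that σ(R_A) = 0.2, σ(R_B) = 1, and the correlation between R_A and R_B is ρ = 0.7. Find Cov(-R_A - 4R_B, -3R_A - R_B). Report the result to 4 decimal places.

Var(R_A) = (0.2)² = 0.04;  Var(R_B) = (1)² = 1
Cov(R_A,R_B) = ρ·σ(R_A)·σ(R_B) = 0.7·0.2·1 = 0.14
Cov(-R_A - 4R_B, -3R_A - R_B) = (-1)(-3)Var(R_A) + (-4)(-1)Var(R_B) + [(-1)(-1) + (-4)(-3)]Cov(R_A,R_B)
= 3·0.04 + 4·1 + 13·0.14 = 5.94

5.9400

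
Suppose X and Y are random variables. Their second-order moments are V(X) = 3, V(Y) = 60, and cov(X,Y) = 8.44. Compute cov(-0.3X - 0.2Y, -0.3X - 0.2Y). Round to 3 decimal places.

3.683

cov(-0.3X - 0.2Y, -0.3X - 0.2Y) = (-0.3)(-0.3)V(X) + (-0.2)(-0.2)V(Y) + [(-0.3)(-0.2) + (-0.2)(-0.3)]cov(X,Y)
= 0.09·3 + 0.04·60 + 0.12·8.44 = 3.6828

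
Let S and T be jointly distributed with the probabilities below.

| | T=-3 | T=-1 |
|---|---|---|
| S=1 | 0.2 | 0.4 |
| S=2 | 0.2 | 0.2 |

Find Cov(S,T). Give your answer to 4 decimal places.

-0.0800

E[S] = 1.4,  E[T] = -1.8
E[ST] = -2.6
Cov(S,T) = E[ST] − E[S]E[T] = -2.6 − (1.4)(-1.8) = -0.08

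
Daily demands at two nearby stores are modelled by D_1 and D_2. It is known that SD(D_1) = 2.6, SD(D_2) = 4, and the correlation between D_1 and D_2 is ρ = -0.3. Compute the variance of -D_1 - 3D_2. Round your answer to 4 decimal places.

132.0400

V(D_1) = (2.6)² = 6.76;  V(D_2) = (4)² = 16
cov(D_1,D_2) = ρ·SD(D_1)·SD(D_2) = -0.3·2.6·4 = -3.12
V(-D_1 - 3D_2) = (-1)²·V(D_1) + (-3)²·V(D_2) + 2·(-1)·(-3)·cov(D_1,D_2)
= 1·6.76 + 9·16 + 6·-3.12 = 132.04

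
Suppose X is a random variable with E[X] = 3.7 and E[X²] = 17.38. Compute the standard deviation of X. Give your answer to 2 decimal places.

1.92

V(X) = 17.38 − (3.7)² = 3.69
sd(X) = √3.69 ≈ 1.92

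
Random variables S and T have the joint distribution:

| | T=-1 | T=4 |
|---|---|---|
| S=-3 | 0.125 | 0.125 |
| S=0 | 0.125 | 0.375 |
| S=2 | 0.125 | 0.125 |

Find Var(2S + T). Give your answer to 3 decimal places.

E[S] = -0.25,  E[T] = 2.125,  E[ST] = -0.375
Var(S) = 3.25 − (-0.25)² = 3.1875;  Var(T) = 10.375 − (2.125)² = 5.859375
Cov(S,T) = -0.375 − (-0.25)(2.125) = 0.15625
Var(2S + T) = (2)²·3.1875 + (1)²·5.859375 + 2·(2)·(1)·0.15625 = 19.234375

19.234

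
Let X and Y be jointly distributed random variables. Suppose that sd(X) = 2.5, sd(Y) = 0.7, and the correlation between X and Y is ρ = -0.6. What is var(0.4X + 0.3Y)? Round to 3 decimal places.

0.792

var(X) = (2.5)² = 6.25;  var(Y) = (0.7)² = 0.49
Cov(X,Y) = ρ·sd(X)·sd(Y) = -0.6·2.5·0.7 = -1.05
var(0.4X + 0.3Y) = (0.4)²·var(X) + (0.3)²·var(Y) + 2·(0.4)·(0.3)·Cov(X,Y)
= 0.16·6.25 + 0.09·0.49 + 0.24·-1.05 = 0.7921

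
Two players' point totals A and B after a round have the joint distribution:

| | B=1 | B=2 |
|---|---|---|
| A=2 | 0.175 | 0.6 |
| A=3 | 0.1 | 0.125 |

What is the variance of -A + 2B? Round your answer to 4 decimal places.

E[A] = 2.225,  E[B] = 1.725,  E[AB] = 3.8
Var(A) = 5.125 − (2.225)² = 0.174375;  Var(B) = 3.175 − (1.725)² = 0.199375
cov(A,B) = 3.8 − (2.225)(1.725) = -0.038125
Var(-A + 2B) = (-1)²·0.174375 + (2)²·0.199375 + 2·(-1)·(2)·-0.038125 = 1.124375

1.1244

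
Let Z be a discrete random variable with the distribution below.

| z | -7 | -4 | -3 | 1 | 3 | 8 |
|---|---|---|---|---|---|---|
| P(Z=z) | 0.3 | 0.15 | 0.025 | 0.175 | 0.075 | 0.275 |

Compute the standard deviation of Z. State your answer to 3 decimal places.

5.979

E[Z] = (-7)(0.3) + (-4)(0.15) + (-3)(0.025) + (1)(0.175) + (3)(0.075) + (8)(0.275) = -0.175
E[Z²] = (-7)²(0.3) + (-4)²(0.15) + (-3)²(0.025) + (1)²(0.175) + (3)²(0.075) + (8)²(0.275) = 35.775
V(Z) = E[Z²] − (E[Z])² = 35.775 − (-0.175)² = 35.744375
SD(Z) = √35.744375 ≈ 5.979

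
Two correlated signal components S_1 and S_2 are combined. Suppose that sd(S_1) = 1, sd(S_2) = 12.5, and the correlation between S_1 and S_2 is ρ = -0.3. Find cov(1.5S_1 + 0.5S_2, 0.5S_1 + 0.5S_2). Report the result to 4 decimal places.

Var(S_1) = (1)² = 1;  Var(S_2) = (12.5)² = 156.25
cov(S_1,S_2) = ρ·sd(S_1)·sd(S_2) = -0.3·1·12.5 = -3.75
cov(1.5S_1 + 0.5S_2, 0.5S_1 + 0.5S_2) = (1.5)(0.5)Var(S_1) + (0.5)(0.5)Var(S_2) + [(1.5)(0.5) + (0.5)(0.5)]cov(S_1,S_2)
= 0.75·1 + 0.25·156.25 + 1·-3.75 = 36.0625

36.0625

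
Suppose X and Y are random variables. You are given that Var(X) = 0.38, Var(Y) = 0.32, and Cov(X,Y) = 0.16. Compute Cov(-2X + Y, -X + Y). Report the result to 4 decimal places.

Cov(-2X + Y, -X + Y) = (-2)(-1)Var(X) + (1)(1)Var(Y) + [(-2)(1) + (1)(-1)]Cov(X,Y)
= 2·0.38 + 1·0.32 + -3·0.16 = 0.6

0.6000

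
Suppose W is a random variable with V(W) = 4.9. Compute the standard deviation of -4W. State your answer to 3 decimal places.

8.854

V(-4W) = (-4)²·4.9 = 78.4
σ(-4W) = √78.4 ≈ 8.854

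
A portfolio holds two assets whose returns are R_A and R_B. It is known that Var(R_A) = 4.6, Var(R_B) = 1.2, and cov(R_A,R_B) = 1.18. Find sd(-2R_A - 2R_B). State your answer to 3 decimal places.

5.713

Var(-2R_A - 2R_B) = (-2)²·Var(R_A) + (-2)²·Var(R_B) + 2·(-2)·(-2)·cov(R_A,R_B)
= 4·4.6 + 4·1.2 + 8·1.18 = 32.64
sd(-2R_A - 2R_B) = √32.64 ≈ 5.713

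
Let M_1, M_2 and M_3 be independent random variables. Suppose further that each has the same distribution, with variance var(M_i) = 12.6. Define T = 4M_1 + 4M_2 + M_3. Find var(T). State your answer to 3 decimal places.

415.800

By independence, var(T) = (4)²var(M_1) + (4)²var(M_2) + (1)²var(M_3)
= (4)²·12.6 + (4)²·12.6 + (1)²·12.6 = 415.8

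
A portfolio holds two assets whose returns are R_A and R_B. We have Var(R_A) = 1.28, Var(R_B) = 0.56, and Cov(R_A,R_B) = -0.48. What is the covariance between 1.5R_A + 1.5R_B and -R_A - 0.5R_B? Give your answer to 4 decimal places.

-1.2600

Cov(1.5R_A + 1.5R_B, -R_A - 0.5R_B) = (1.5)(-1)Var(R_A) + (1.5)(-0.5)Var(R_B) + [(1.5)(-0.5) + (1.5)(-1)]Cov(R_A,R_B)
= -1.5·1.28 + -0.75·0.56 + -2.25·-0.48 = -1.26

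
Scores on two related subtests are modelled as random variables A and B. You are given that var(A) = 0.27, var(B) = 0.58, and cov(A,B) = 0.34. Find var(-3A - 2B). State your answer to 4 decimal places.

var(-3A - 2B) = (-3)²·var(A) + (-2)²·var(B) + 2·(-3)·(-2)·cov(A,B)
= 9·0.27 + 4·0.58 + 12·0.34 = 8.83

8.8300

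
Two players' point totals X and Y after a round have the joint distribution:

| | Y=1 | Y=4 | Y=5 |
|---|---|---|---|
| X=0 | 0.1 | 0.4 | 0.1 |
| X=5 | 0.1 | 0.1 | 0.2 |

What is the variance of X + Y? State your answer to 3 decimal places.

E[X] = 2,  E[Y] = 3.7,  E[XY] = 7.5
Var(X) = 10 − (2)² = 6;  Var(Y) = 15.7 − (3.7)² = 2.01
cov(X,Y) = 7.5 − (2)(3.7) = 0.1
Var(X + Y) = (1)²·6 + (1)²·2.01 + 2·(1)·(1)·0.1 = 8.21

8.210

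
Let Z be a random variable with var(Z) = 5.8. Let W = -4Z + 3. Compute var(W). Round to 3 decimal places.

var(-4Z + 3) = (-4)²·var(Z) = 16·5.8 = 92.8

92.800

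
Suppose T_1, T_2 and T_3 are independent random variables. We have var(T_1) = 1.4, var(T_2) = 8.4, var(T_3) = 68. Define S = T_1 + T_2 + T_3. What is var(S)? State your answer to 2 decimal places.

77.80

By independence, var(S) = (1)²var(T_1) + (1)²var(T_2) + (1)²var(T_3)
= (1)²·1.4 + (1)²·8.4 + (1)²·68 = 77.8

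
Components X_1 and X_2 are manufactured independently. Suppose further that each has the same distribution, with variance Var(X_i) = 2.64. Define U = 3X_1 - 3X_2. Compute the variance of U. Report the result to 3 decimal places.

47.520

By independence, Var(U) = (3)²Var(X_1) + (-3)²Var(X_2)
= (3)²·2.64 + (-3)²·2.64 = 47.52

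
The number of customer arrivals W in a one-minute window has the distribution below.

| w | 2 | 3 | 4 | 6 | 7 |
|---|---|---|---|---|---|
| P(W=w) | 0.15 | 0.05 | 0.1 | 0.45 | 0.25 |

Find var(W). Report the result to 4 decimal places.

E[W] = (2)(0.15) + (3)(0.05) + (4)(0.1) + (6)(0.45) + (7)(0.25) = 5.3
E[W²] = (2)²(0.15) + (3)²(0.05) + (4)²(0.1) + (6)²(0.45) + (7)²(0.25) = 31.1
var(W) = E[W²] − (E[W])² = 31.1 − (5.3)² = 3.01

3.0100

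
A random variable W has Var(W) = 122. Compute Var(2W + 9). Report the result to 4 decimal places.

488.0000

Var(2W + 9) = (2)²·Var(W) = 4·122 = 488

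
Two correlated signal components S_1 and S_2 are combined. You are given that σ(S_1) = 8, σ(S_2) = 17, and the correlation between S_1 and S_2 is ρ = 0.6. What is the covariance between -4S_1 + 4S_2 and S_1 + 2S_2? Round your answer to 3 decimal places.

1729.600

Var(S_1) = (8)² = 64;  Var(S_2) = (17)² = 289
cov(S_1,S_2) = ρ·σ(S_1)·σ(S_2) = 0.6·8·17 = 81.6
cov(-4S_1 + 4S_2, S_1 + 2S_2) = (-4)(1)Var(S_1) + (4)(2)Var(S_2) + [(-4)(2) + (4)(1)]cov(S_1,S_2)
= -4·64 + 8·289 + -4·81.6 = 1729.6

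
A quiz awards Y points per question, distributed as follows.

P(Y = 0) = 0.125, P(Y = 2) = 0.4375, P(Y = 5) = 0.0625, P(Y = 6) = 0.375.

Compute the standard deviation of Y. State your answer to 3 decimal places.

E[Y] = (0)(0.125) + (2)(0.4375) + (5)(0.0625) + (6)(0.375) = 3.4375
E[Y²] = (0)²(0.125) + (2)²(0.4375) + (5)²(0.0625) + (6)²(0.375) = 16.8125
Var(Y) = E[Y²] − (E[Y])² = 16.8125 − (3.4375)² = 4.99609375
sd(Y) = √4.99609375 ≈ 2.235

2.235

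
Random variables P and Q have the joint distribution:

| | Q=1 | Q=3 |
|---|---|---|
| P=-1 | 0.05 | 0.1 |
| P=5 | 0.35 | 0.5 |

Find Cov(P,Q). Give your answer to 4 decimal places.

E[P] = 4.1,  E[Q] = 2.2
E[PQ] = 8.9
Cov(P,Q) = E[PQ] − E[P]E[Q] = 8.9 − (4.1)(2.2) = -0.12

-0.1200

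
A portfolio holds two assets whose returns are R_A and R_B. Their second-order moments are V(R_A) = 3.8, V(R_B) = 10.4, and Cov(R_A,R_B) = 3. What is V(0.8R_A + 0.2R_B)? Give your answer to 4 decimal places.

V(0.8R_A + 0.2R_B) = (0.8)²·V(R_A) + (0.2)²·V(R_B) + 2·(0.8)·(0.2)·Cov(R_A,R_B)
= 0.64·3.8 + 0.04·10.4 + 0.32·3 = 3.808

3.8080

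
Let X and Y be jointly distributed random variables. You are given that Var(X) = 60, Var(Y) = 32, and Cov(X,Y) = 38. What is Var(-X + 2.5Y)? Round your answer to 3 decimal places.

70.000

Var(-X + 2.5Y) = (-1)²·Var(X) + (2.5)²·Var(Y) + 2·(-1)·(2.5)·Cov(X,Y)
= 1·60 + 6.25·32 + -5·38 = 70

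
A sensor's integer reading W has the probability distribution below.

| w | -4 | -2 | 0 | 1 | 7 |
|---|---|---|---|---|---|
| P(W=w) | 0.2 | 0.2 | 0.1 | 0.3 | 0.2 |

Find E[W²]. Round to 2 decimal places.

E[W²] = (-4)²(0.2) + (-2)²(0.2) + (0)²(0.1) + (1)²(0.3) + (7)²(0.2) = 14.1

14.10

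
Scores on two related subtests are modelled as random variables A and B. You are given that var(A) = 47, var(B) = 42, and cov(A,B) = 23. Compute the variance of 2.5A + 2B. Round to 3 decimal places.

691.750

var(2.5A + 2B) = (2.5)²·var(A) + (2)²·var(B) + 2·(2.5)·(2)·cov(A,B)
= 6.25·47 + 4·42 + 10·23 = 691.75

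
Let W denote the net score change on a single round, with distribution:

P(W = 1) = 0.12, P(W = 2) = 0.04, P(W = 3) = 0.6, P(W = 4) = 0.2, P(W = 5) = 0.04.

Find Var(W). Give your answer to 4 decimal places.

E[W] = (1)(0.12) + (2)(0.04) + (3)(0.6) + (4)(0.2) + (5)(0.04) = 3
E[W²] = (1)²(0.12) + (2)²(0.04) + (3)²(0.6) + (4)²(0.2) + (5)²(0.04) = 9.88
Var(W) = E[W²] − (E[W])² = 9.88 − (3)² = 0.88

0.8800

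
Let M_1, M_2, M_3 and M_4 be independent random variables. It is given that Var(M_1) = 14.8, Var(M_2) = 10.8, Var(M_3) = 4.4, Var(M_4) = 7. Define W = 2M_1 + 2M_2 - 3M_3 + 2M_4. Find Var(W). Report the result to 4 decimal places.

170.0000

By independence, Var(W) = (2)²Var(M_1) + (2)²Var(M_2) + (-3)²Var(M_3) + (2)²Var(M_4)
= (2)²·14.8 + (2)²·10.8 + (-3)²·4.4 + (2)²·7 = 170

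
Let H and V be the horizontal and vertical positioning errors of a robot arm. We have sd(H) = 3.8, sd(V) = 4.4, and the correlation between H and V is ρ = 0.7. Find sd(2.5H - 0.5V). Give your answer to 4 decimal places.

Var(H) = (3.8)² = 14.44;  Var(V) = (4.4)² = 19.36
Cov(H,V) = ρ·sd(H)·sd(V) = 0.7·3.8·4.4 = 11.704
Var(2.5H - 0.5V) = (2.5)²·Var(H) + (-0.5)²·Var(V) + 2·(2.5)·(-0.5)·Cov(H,V)
= 6.25·14.44 + 0.25·19.36 + -2.5·11.704 = 65.83
sd(2.5H - 0.5V) = √65.83 ≈ 8.1136

8.1136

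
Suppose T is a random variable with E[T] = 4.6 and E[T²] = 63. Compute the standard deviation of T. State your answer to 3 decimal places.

6.468

var(T) = 63 − (4.6)² = 41.84
SD(T) = √41.84 ≈ 6.468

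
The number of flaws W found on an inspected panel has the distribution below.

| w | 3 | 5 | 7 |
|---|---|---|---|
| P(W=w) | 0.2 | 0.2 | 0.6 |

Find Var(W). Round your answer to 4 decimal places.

2.5600

E[W] = (3)(0.2) + (5)(0.2) + (7)(0.6) = 5.8
E[W²] = (3)²(0.2) + (5)²(0.2) + (7)²(0.6) = 36.2
Var(W) = E[W²] − (E[W])² = 36.2 − (5.8)² = 2.56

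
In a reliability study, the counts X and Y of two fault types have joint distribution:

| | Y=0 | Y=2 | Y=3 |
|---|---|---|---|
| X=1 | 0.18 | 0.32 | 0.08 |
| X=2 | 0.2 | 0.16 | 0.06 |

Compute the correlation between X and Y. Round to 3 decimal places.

-0.143

E[X] = 1.42,  E[Y] = 1.38
E[XY] = 1.88
Cov(X,Y) = E[XY] − E[X]E[Y] = 1.88 − (1.42)(1.38) = -0.0796
Var(X) = 0.2436,  Var(Y) = 1.2756
ρ = -0.0796 / √(0.2436·1.2756) ≈ -0.143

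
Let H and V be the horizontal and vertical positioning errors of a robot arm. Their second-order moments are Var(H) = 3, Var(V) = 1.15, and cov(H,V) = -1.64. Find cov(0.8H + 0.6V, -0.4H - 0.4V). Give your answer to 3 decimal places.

-0.318

cov(0.8H + 0.6V, -0.4H - 0.4V) = (0.8)(-0.4)Var(H) + (0.6)(-0.4)Var(V) + [(0.8)(-0.4) + (0.6)(-0.4)]cov(H,V)
= -0.32·3 + -0.24·1.15 + -0.56·-1.64 = -0.3176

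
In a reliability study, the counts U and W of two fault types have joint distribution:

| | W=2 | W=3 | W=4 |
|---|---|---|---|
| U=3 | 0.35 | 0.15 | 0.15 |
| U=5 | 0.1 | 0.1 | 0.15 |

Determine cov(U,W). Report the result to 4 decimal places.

E[U] = 3.7,  E[W] = 2.85
E[UW] = 10.75
cov(U,W) = E[UW] − E[U]E[W] = 10.75 − (3.7)(2.85) = 0.205

0.2050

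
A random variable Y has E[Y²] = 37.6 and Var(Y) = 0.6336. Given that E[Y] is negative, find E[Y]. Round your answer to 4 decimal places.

-6.0800

(E[Y])² = E[Y²] − Var(Y) = 37.6 − 0.6336 = 36.9664
E[Y] = −√36.9664 = -6.08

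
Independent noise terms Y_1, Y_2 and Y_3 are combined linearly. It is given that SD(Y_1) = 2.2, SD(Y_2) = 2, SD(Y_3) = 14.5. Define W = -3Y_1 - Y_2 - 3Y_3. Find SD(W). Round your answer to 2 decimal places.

44.04

V(Y_1) = 4.84, V(Y_2) = 4, V(Y_3) = 210.25
By independence, V(W) = (-3)²V(Y_1) + (-1)²V(Y_2) + (-3)²V(Y_3)
= (-3)²·4.84 + (-1)²·4 + (-3)²·210.25 = 1939.81
SD(W) = √1939.81 ≈ 44.04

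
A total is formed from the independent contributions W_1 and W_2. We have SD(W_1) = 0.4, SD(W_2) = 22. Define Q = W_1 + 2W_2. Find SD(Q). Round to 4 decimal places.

44.0018

V(W_1) = 0.16, V(W_2) = 484
By independence, V(Q) = (1)²V(W_1) + (2)²V(W_2)
= (1)²·0.16 + (2)²·484 = 1936.16
SD(Q) = √1936.16 ≈ 44.0018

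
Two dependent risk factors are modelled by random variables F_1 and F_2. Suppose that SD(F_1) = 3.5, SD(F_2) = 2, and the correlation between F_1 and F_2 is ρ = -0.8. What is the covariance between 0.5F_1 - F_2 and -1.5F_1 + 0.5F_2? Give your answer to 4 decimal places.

-20.9875

V(F_1) = (3.5)² = 12.25;  V(F_2) = (2)² = 4
Cov(F_1,F_2) = ρ·SD(F_1)·SD(F_2) = -0.8·3.5·2 = -5.6
Cov(0.5F_1 - F_2, -1.5F_1 + 0.5F_2) = (0.5)(-1.5)V(F_1) + (-1)(0.5)V(F_2) + [(0.5)(0.5) + (-1)(-1.5)]Cov(F_1,F_2)
= -0.75·12.25 + -0.5·4 + 1.75·-5.6 = -20.9875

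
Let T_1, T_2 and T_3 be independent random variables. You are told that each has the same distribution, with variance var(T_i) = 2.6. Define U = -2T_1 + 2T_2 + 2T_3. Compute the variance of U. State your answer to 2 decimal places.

By independence, var(U) = (-2)²var(T_1) + (2)²var(T_2) + (2)²var(T_3)
= (-2)²·2.6 + (2)²·2.6 + (2)²·2.6 = 31.2

31.20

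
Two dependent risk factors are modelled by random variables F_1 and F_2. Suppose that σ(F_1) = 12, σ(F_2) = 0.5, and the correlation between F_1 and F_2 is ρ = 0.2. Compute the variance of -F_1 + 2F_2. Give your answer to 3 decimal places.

var(F_1) = (12)² = 144;  var(F_2) = (0.5)² = 0.25
cov(F_1,F_2) = ρ·σ(F_1)·σ(F_2) = 0.2·12·0.5 = 1.2
var(-F_1 + 2F_2) = (-1)²·var(F_1) + (2)²·var(F_2) + 2·(-1)·(2)·cov(F_1,F_2)
= 1·144 + 4·0.25 + -4·1.2 = 140.2

140.200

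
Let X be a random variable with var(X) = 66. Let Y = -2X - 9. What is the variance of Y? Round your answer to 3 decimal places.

var(-2X - 9) = (-2)²·var(X) = 4·66 = 264

264.000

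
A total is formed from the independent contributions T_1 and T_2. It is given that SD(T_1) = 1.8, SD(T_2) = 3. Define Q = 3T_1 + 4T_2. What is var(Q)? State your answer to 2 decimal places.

var(T_1) = 3.24, var(T_2) = 9
By independence, var(Q) = (3)²var(T_1) + (4)²var(T_2)
= (3)²·3.24 + (4)²·9 = 173.16

173.16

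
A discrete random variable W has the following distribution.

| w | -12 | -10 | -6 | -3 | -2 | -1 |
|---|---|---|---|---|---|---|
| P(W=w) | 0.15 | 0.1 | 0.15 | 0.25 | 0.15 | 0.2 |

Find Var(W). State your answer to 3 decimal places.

E[W] = (-12)(0.15) + (-10)(0.1) + (-6)(0.15) + (-3)(0.25) + (-2)(0.15) + (-1)(0.2) = -4.95
E[W²] = (-12)²(0.15) + (-10)²(0.1) + (-6)²(0.15) + (-3)²(0.25) + (-2)²(0.15) + (-1)²(0.2) = 40.05
Var(W) = E[W²] − (E[W])² = 40.05 − (-4.95)² = 15.5475

15.548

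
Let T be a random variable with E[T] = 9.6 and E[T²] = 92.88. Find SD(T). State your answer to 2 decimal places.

Var(T) = 92.88 − (9.6)² = 0.72
SD(T) = √0.72 ≈ 0.85

0.85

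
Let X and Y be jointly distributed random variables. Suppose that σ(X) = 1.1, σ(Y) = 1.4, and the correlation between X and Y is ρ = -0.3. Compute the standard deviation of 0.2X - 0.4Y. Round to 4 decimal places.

0.6602

var(X) = (1.1)² = 1.21;  var(Y) = (1.4)² = 1.96
Cov(X,Y) = ρ·σ(X)·σ(Y) = -0.3·1.1·1.4 = -0.462
var(0.2X - 0.4Y) = (0.2)²·var(X) + (-0.4)²·var(Y) + 2·(0.2)·(-0.4)·Cov(X,Y)
= 0.04·1.21 + 0.16·1.96 + -0.16·-0.462 = 0.43592
σ(0.2X - 0.4Y) = √0.43592 ≈ 0.6602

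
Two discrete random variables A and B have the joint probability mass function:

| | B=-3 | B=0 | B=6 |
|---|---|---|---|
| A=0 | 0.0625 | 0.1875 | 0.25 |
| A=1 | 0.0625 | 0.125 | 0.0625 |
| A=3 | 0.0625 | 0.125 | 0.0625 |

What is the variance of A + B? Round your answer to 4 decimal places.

E[A] = 1,  E[B] = 1.6875,  E[AB] = 0.75
Var(A) = 2.5 − (1)² = 1.5;  Var(B) = 15.1875 − (1.6875)² = 12.33984375
Cov(A,B) = 0.75 − (1)(1.6875) = -0.9375
Var(A + B) = (1)²·1.5 + (1)²·12.33984375 + 2·(1)·(1)·-0.9375 = 11.96484375

11.9648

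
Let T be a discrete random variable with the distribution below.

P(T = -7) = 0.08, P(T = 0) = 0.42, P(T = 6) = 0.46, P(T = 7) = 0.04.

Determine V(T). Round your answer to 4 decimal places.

16.2896

E[T] = (-7)(0.08) + (0)(0.42) + (6)(0.46) + (7)(0.04) = 2.48
E[T²] = (-7)²(0.08) + (0)²(0.42) + (6)²(0.46) + (7)²(0.04) = 22.44
V(T) = E[T²] − (E[T])² = 22.44 − (2.48)² = 16.2896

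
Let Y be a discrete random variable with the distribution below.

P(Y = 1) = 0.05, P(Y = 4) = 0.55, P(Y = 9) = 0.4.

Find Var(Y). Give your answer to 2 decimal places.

7.03

E[Y] = (1)(0.05) + (4)(0.55) + (9)(0.4) = 5.85
E[Y²] = (1)²(0.05) + (4)²(0.55) + (9)²(0.4) = 41.25
Var(Y) = E[Y²] − (E[Y])² = 41.25 − (5.85)² = 7.0275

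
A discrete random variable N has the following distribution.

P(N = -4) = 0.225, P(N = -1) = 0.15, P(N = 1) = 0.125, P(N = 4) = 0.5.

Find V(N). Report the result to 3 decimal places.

10.719

E[N] = (-4)(0.225) + (-1)(0.15) + (1)(0.125) + (4)(0.5) = 1.075
E[N²] = (-4)²(0.225) + (-1)²(0.15) + (1)²(0.125) + (4)²(0.5) = 11.875
V(N) = E[N²] − (E[N])² = 11.875 − (1.075)² = 10.719375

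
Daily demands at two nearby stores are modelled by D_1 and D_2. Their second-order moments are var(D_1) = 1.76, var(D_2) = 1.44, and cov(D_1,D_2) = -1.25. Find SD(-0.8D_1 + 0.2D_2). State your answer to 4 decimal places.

1.2586

var(-0.8D_1 + 0.2D_2) = (-0.8)²·var(D_1) + (0.2)²·var(D_2) + 2·(-0.8)·(0.2)·cov(D_1,D_2)
= 0.64·1.76 + 0.04·1.44 + -0.32·-1.25 = 1.584
SD(-0.8D_1 + 0.2D_2) = √1.584 ≈ 1.2586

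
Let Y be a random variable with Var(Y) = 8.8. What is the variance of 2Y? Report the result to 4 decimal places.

35.2000

Var(2Y) = (2)²·Var(Y) = 4·8.8 = 35.2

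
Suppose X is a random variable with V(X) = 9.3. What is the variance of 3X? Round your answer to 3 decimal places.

83.700

V(3X) = (3)²·V(X) = 9·9.3 = 83.7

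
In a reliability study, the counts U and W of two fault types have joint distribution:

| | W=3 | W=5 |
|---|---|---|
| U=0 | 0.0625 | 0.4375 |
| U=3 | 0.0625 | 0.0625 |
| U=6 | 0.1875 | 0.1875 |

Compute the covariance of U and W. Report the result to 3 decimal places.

-0.984

E[U] = 2.625,  E[W] = 4.375
E[UW] = 10.5
Cov(U,W) = E[UW] − E[U]E[W] = 10.5 − (2.625)(4.375) = -0.984375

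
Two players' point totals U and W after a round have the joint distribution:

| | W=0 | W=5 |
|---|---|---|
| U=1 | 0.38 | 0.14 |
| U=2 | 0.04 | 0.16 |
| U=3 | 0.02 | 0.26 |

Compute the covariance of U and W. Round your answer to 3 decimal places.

1.272

E[U] = 1.76,  E[W] = 2.8
E[UW] = 6.2
Cov(U,W) = E[UW] − E[U]E[W] = 6.2 − (1.76)(2.8) = 1.272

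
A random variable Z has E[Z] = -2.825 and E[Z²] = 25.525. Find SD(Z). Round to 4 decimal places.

4.1886

Var(Z) = 25.525 − (-2.825)² = 17.544375
SD(Z) = √17.544375 ≈ 4.1886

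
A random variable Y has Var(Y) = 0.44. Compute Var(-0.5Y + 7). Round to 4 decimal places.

Var(-0.5Y + 7) = (-0.5)²·Var(Y) = 0.25·0.44 = 0.11

0.1100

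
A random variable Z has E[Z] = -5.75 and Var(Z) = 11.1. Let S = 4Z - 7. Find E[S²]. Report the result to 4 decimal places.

E[4Z - 7] = 4·-5.75 − 7 = -30
Var(4Z - 7) = (4)²·11.1 = 177.6
E[S²] = Var(S) + (E[S])² = 177.6 + (-30)² = 1077.6

1077.6000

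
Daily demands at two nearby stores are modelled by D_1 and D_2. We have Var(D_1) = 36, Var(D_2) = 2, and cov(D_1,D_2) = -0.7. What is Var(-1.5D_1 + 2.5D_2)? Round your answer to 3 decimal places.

Var(-1.5D_1 + 2.5D_2) = (-1.5)²·Var(D_1) + (2.5)²·Var(D_2) + 2·(-1.5)·(2.5)·cov(D_1,D_2)
= 2.25·36 + 6.25·2 + -7.5·-0.7 = 98.75

98.750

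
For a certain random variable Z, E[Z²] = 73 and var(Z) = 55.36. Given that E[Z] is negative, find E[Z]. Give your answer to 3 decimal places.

-4.200

(E[Z])² = E[Z²] − var(Z) = 73 − 55.36 = 17.64
E[Z] = −√17.64 = -4.2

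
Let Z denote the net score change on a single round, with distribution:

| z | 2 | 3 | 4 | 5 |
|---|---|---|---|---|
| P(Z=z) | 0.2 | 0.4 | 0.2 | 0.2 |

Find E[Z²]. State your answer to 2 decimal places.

12.60

E[Z²] = (2)²(0.2) + (3)²(0.4) + (4)²(0.2) + (5)²(0.2) = 12.6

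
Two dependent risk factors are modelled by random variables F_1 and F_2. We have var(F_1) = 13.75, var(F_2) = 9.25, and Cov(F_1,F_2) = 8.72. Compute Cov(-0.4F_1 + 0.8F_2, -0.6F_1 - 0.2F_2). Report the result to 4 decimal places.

Cov(-0.4F_1 + 0.8F_2, -0.6F_1 - 0.2F_2) = (-0.4)(-0.6)var(F_1) + (0.8)(-0.2)var(F_2) + [(-0.4)(-0.2) + (0.8)(-0.6)]Cov(F_1,F_2)
= 0.24·13.75 + -0.16·9.25 + -0.4·8.72 = -1.668

-1.6680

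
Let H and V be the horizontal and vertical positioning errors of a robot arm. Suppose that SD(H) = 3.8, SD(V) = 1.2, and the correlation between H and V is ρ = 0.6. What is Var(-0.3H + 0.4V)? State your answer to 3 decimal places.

0.873

Var(H) = (3.8)² = 14.44;  Var(V) = (1.2)² = 1.44
cov(H,V) = ρ·SD(H)·SD(V) = 0.6·3.8·1.2 = 2.736
Var(-0.3H + 0.4V) = (-0.3)²·Var(H) + (0.4)²·Var(V) + 2·(-0.3)·(0.4)·cov(H,V)
= 0.09·14.44 + 0.16·1.44 + -0.24·2.736 = 0.87336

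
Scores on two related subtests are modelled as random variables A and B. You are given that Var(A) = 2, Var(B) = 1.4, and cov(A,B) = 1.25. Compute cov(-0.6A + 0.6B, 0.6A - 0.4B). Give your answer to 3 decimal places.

-0.306

cov(-0.6A + 0.6B, 0.6A - 0.4B) = (-0.6)(0.6)Var(A) + (0.6)(-0.4)Var(B) + [(-0.6)(-0.4) + (0.6)(0.6)]cov(A,B)
= -0.36·2 + -0.24·1.4 + 0.6·1.25 = -0.306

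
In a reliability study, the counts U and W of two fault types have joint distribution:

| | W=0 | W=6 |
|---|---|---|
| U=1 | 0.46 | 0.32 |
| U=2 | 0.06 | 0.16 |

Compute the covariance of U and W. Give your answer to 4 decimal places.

0.3264

E[U] = 1.22,  E[W] = 2.88
E[UW] = 3.84
cov(U,W) = E[UW] − E[U]E[W] = 3.84 − (1.22)(2.88) = 0.3264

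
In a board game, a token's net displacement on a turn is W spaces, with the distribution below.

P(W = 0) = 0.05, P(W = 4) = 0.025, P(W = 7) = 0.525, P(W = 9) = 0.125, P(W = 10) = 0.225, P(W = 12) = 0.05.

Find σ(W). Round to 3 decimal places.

E[W] = (0)(0.05) + (4)(0.025) + (7)(0.525) + (9)(0.125) + (10)(0.225) + (12)(0.05) = 7.75
E[W²] = (0)²(0.05) + (4)²(0.025) + (7)²(0.525) + (9)²(0.125) + (10)²(0.225) + (12)²(0.05) = 65.95
Var(W) = E[W²] − (E[W])² = 65.95 − (7.75)² = 5.8875
σ(W) = √5.8875 ≈ 2.426

2.426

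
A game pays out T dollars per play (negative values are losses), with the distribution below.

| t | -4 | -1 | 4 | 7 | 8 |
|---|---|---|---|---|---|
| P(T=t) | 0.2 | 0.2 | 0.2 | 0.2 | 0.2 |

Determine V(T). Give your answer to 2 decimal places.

21.36

E[T] = (-4)(0.2) + (-1)(0.2) + (4)(0.2) + (7)(0.2) + (8)(0.2) = 2.8
E[T²] = (-4)²(0.2) + (-1)²(0.2) + (4)²(0.2) + (7)²(0.2) + (8)²(0.2) = 29.2
V(T) = E[T²] − (E[T])² = 29.2 − (2.8)² = 21.36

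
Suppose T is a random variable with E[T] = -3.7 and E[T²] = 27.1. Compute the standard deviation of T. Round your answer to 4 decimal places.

Var(T) = 27.1 − (-3.7)² = 13.41
SD(T) = √13.41 ≈ 3.6620

3.6620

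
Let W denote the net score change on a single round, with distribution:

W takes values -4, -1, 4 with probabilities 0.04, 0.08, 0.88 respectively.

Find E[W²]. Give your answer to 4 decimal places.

E[W²] = (-4)²(0.04) + (-1)²(0.08) + (4)²(0.88) = 14.8

14.8000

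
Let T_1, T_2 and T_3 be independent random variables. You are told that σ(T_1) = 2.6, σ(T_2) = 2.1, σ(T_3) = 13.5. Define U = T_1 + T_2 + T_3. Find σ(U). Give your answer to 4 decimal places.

Var(T_1) = 6.76, Var(T_2) = 4.41, Var(T_3) = 182.25
By independence, Var(U) = (1)²Var(T_1) + (1)²Var(T_2) + (1)²Var(T_3)
= (1)²·6.76 + (1)²·4.41 + (1)²·182.25 = 193.42
σ(U) = √193.42 ≈ 13.9076

13.9076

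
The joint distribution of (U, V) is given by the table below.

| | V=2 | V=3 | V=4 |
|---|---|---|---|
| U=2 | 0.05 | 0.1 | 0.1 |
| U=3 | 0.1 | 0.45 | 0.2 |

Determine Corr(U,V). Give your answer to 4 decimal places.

E[U] = 2.75,  E[V] = 3.15
E[UV] = 8.65
Cov(U,V) = E[UV] − E[U]E[V] = 8.65 − (2.75)(3.15) = -0.0125
Var(U) = 0.1875,  Var(V) = 0.4275
ρ = -0.0125 / √(0.1875·0.4275) ≈ -0.0442

-0.0442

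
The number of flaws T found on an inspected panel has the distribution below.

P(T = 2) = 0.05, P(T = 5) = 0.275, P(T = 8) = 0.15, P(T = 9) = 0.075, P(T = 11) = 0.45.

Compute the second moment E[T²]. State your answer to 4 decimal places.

77.2000

E[T²] = (2)²(0.05) + (5)²(0.275) + (8)²(0.15) + (9)²(0.075) + (11)²(0.45) = 77.2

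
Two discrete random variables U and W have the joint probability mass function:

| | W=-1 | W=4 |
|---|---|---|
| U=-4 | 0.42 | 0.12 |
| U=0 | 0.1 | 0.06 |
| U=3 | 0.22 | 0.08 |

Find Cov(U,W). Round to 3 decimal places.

0.438

E[U] = -1.26,  E[W] = 0.3
E[UW] = 0.06
Cov(U,W) = E[UW] − E[U]E[W] = 0.06 − (-1.26)(0.3) = 0.438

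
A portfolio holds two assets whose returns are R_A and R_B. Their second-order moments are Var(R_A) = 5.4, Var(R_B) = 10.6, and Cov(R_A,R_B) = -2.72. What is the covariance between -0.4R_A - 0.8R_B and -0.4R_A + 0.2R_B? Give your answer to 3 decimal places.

Cov(-0.4R_A - 0.8R_B, -0.4R_A + 0.2R_B) = (-0.4)(-0.4)Var(R_A) + (-0.8)(0.2)Var(R_B) + [(-0.4)(0.2) + (-0.8)(-0.4)]Cov(R_A,R_B)
= 0.16·5.4 + -0.16·10.6 + 0.24·-2.72 = -1.4848

-1.485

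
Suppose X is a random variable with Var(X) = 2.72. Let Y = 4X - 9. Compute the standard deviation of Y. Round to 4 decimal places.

6.5970

Var(4X - 9) = (4)²·2.72 = 43.52
SD(Y) = √43.52 ≈ 6.5970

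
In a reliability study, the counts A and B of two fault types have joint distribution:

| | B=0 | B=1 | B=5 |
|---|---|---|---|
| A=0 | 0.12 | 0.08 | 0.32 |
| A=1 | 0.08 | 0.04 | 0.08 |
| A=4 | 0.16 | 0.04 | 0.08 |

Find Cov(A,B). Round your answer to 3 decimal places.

-1.179

E[A] = 1.32,  E[B] = 2.56
E[AB] = 2.2
Cov(A,B) = E[AB] − E[A]E[B] = 2.2 − (1.32)(2.56) = -1.1792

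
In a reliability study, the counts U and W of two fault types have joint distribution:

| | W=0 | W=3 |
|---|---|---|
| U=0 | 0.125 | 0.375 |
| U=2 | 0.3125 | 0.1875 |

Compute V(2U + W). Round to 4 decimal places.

3.9648

E[U] = 1,  E[W] = 1.6875,  E[UW] = 1.125
V(U) = 2 − (1)² = 1;  V(W) = 5.0625 − (1.6875)² = 2.21484375
Cov(U,W) = 1.125 − (1)(1.6875) = -0.5625
V(2U + W) = (2)²·1 + (1)²·2.21484375 + 2·(2)·(1)·-0.5625 = 3.96484375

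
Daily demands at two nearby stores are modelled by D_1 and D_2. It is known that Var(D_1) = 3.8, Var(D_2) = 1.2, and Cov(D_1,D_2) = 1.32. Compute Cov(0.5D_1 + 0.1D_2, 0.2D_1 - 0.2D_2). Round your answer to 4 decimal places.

0.2504

Cov(0.5D_1 + 0.1D_2, 0.2D_1 - 0.2D_2) = (0.5)(0.2)Var(D_1) + (0.1)(-0.2)Var(D_2) + [(0.5)(-0.2) + (0.1)(0.2)]Cov(D_1,D_2)
= 0.1·3.8 + -0.02·1.2 + -0.08·1.32 = 0.2504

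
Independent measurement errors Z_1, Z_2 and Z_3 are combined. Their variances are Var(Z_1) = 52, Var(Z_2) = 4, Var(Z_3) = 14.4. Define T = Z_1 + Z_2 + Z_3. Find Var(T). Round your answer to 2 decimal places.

70.40

By independence, Var(T) = (1)²Var(Z_1) + (1)²Var(Z_2) + (1)²Var(Z_3)
= (1)²·52 + (1)²·4 + (1)²·14.4 = 70.4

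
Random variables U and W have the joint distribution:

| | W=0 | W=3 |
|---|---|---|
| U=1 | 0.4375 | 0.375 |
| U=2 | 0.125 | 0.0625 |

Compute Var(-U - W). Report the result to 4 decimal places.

E[U] = 1.1875,  E[W] = 1.3125,  E[UW] = 1.5
Var(U) = 1.5625 − (1.1875)² = 0.15234375;  Var(W) = 3.9375 − (1.3125)² = 2.21484375
Cov(U,W) = 1.5 − (1.1875)(1.3125) = -0.05859375
Var(-U - W) = (-1)²·0.15234375 + (-1)²·2.21484375 + 2·(-1)·(-1)·-0.05859375 = 2.25

2.2500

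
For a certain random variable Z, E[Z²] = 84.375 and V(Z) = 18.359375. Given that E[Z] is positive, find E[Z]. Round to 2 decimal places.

8.13

(E[Z])² = E[Z²] − V(Z) = 84.375 − 18.359375 = 66.015625
E[Z] = √66.015625 = 8.125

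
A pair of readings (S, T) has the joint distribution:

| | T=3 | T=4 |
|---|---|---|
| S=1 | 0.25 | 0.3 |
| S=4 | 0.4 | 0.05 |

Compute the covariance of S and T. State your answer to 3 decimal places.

-0.323

E[S] = 2.35,  E[T] = 3.35
E[ST] = 7.55
Cov(S,T) = E[ST] − E[S]E[T] = 7.55 − (2.35)(3.35) = -0.3225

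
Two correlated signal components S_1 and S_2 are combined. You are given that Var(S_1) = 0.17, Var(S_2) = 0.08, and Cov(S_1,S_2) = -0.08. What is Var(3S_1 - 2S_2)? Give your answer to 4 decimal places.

2.8100

Var(3S_1 - 2S_2) = (3)²·Var(S_1) + (-2)²·Var(S_2) + 2·(3)·(-2)·Cov(S_1,S_2)
= 9·0.17 + 4·0.08 + -12·-0.08 = 2.81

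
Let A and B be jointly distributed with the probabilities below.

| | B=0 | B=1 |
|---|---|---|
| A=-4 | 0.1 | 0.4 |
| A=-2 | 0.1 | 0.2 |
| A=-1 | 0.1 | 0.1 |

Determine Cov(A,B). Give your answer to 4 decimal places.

-0.1400

E[A] = -2.8,  E[B] = 0.7
E[AB] = -2.1
Cov(A,B) = E[AB] − E[A]E[B] = -2.1 − (-2.8)(0.7) = -0.14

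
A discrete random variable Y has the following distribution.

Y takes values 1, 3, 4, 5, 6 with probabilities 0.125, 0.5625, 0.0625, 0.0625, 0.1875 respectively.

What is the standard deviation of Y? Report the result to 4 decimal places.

1.5000

E[Y] = (1)(0.125) + (3)(0.5625) + (4)(0.0625) + (5)(0.0625) + (6)(0.1875) = 3.5
E[Y²] = (1)²(0.125) + (3)²(0.5625) + (4)²(0.0625) + (5)²(0.0625) + (6)²(0.1875) = 14.5
Var(Y) = E[Y²] − (E[Y])² = 14.5 − (3.5)² = 2.25
SD(Y) = √2.25 ≈ 1.5000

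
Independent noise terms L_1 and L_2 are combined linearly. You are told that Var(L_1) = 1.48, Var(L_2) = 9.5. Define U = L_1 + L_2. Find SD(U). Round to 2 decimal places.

3.31

By independence, Var(U) = (1)²Var(L_1) + (1)²Var(L_2)
= (1)²·1.48 + (1)²·9.5 = 10.98
SD(U) = √10.98 ≈ 3.31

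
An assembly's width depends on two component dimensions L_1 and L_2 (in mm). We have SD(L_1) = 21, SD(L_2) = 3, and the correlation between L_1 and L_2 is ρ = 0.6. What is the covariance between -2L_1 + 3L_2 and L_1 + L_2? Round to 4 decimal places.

-817.2000

Var(L_1) = (21)² = 441;  Var(L_2) = (3)² = 9
cov(L_1,L_2) = ρ·SD(L_1)·SD(L_2) = 0.6·21·3 = 37.8
cov(-2L_1 + 3L_2, L_1 + L_2) = (-2)(1)Var(L_1) + (3)(1)Var(L_2) + [(-2)(1) + (3)(1)]cov(L_1,L_2)
= -2·441 + 3·9 + 1·37.8 = -817.2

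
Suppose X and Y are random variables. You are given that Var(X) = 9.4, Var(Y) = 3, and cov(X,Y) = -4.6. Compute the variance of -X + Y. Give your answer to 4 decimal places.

Var(-X + Y) = (-1)²·Var(X) + (1)²·Var(Y) + 2·(-1)·(1)·cov(X,Y)
= 1·9.4 + 1·3 + -2·-4.6 = 21.6

21.6000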